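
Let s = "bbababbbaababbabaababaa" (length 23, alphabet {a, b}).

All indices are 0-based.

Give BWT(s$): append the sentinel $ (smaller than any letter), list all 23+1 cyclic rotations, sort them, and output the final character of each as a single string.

aabbbbbaabbbaababbaaba$a

rank  rotation                  last
    0  $bbababbbaababbabaababaa  a
    1  a$bbababbbaababbabaababa  a
    2  aa$bbababbbaababbabaabab  b
    3  aababaa$bbababbbaababbab  b
    4  aababbabaababaa$bbababbb  b
    5  abaa$bbababbbaababbabaab  b
    6  abaababaa$bbababbbaababb  b
    7  ababaa$bbababbbaababbaba  a
    8  ababbabaababaa$bbababbba  a
    9  ababbbaababbabaababaa$bb  b
   10  abbabaababaa$bbababbbaab  b
   11  abbbaababbabaababaa$bbab  b
   12  baa$bbababbbaababbabaaba  a
   13  baababaa$bbababbbaababba  a
   14  baababbabaababaa$bbababb  b
   15  babaa$bbababbbaababbabaa  a
   16  babaababaa$bbababbbaabab  b
   17  bababbbaababbabaababaa$b  b
   18  babbabaababaa$bbababbbaa  a
   19  babbbaababbabaababaa$bba  a
   20  bbaababbabaababaa$bbabab  b
   21  bbabaababaa$bbababbbaaba  a
   22  bbababbbaababbabaababaa$  $
   23  bbbaababbabaababaa$bbaba  a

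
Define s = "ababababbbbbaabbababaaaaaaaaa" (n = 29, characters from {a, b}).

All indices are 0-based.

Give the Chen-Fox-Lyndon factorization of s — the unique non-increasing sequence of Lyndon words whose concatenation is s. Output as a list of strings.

emit factor 1: 'ababababbbbb' (i=0, period=12)
emit factor 2: 'aabbabab' (i=12, period=8)
emit factor 3: 'a' (i=20, period=1)
emit factor 4: 'a' (i=21, period=1)
emit factor 5: 'a' (i=22, period=1)
emit factor 6: 'a' (i=23, period=1)
emit factor 7: 'a' (i=24, period=1)
emit factor 8: 'a' (i=25, period=1)
emit factor 9: 'a' (i=26, period=1)
emit factor 10: 'a' (i=27, period=1)
emit factor 11: 'a' (i=28, period=1)

["ababababbbbb", "aabbabab", "a", "a", "a", "a", "a", "a", "a", "a", "a"]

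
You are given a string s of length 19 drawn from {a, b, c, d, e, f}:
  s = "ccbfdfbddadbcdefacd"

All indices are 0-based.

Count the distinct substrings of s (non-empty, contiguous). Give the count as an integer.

176

sorted suffixes:
  #0 SA[0]=16  'acd'
  #1 SA[1]=9  'adbcdefacd'
  #2 SA[2]=11  'bcdefacd'
  #3 SA[3]=6  'bddadbcdefacd'
  #4 SA[4]=2  'bfdfbddadbcdefacd'
  #5 SA[5]=1  'cbfdfbddadbcdefacd'
  #6 SA[6]=0  'ccbfdfbddadbcdefacd'
  #7 SA[7]=17  'cd'
  #8 SA[8]=12  'cdefacd'
  #9 SA[9]=18  'd'
  #10 SA[10]=8  'dadbcdefacd'
  #11 SA[11]=10  'dbcdefacd'
  #12 SA[12]=7  'ddadbcdefacd'
  #13 SA[13]=13  'defacd'
  #14 SA[14]=4  'dfbddadbcdefacd'
  #15 SA[15]=14  'efacd'
  #16 SA[16]=15  'facd'
  #17 SA[17]=5  'fbddadbcdefacd'
  #18 SA[18]=3  'fdfbddadbcdefacd'

SA = [16, 9, 11, 6, 2, 1, 0, 17, 12, 18, 8, 10, 7, 13, 4, 14, 15, 5, 3]
[i] adj suffixes → lcp
  [1] 16/9 → 1 ('a')
  [2] 9/11 → 0 ('')
  [3] 11/6 → 1 ('b')
  [4] 6/2 → 1 ('b')
  [5] 2/1 → 0 ('')
  [6] 1/0 → 1 ('c')
  [7] 0/17 → 1 ('c')
  [8] 17/12 → 2 ('cd')
  [9] 12/18 → 0 ('')
  [10] 18/8 → 1 ('d')
  [11] 8/10 → 1 ('d')
  [12] 10/7 → 1 ('d')
  [13] 7/13 → 1 ('d')
  [14] 13/4 → 1 ('d')
  [15] 4/14 → 0 ('')
  [16] 14/15 → 0 ('')
  [17] 15/5 → 1 ('f')
  [18] 5/3 → 1 ('f')

n(n+1)/2 = 19·20/2 = 190
Σ LCP = 0 + 1 + 0 + 1 + 1 + 0 + 1 + 1 + 2 + 0 + 1 + 1 + 1 + 1 + 1 + 0 + 0 + 1 + 1 = 14
distinct = 190 − 14 = 176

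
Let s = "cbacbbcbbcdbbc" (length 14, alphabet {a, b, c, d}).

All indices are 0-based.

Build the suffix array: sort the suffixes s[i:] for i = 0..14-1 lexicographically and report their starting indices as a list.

[2, 1, 11, 4, 7, 12, 5, 8, 13, 0, 3, 6, 9, 10]

rank→(start, suffix):
  0 → (2, 'acbbcbbcdbbc')
  1 → (1, 'bacbbcbbcdbbc')
  2 → (11, 'bbc')
  3 → (4, 'bbcbbcdbbc')
  4 → (7, 'bbcdbbc')
  5 → (12, 'bc')
  6 → (5, 'bcbbcdbbc')
  7 → (8, 'bcdbbc')
  8 → (13, 'c')
  9 → (0, 'cbacbbcbbcdbbc')
  10 → (3, 'cbbcbbcdbbc')
  11 → (6, 'cbbcdbbc')
  12 → (9, 'cdbbc')
  13 → (10, 'dbbc')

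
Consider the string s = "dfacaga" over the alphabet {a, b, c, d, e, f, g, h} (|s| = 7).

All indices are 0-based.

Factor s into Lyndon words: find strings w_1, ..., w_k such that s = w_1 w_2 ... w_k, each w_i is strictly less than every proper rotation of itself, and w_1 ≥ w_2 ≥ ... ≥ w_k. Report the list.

["df", "acag", "a"]

emit factor 1: 'df' (i=0, period=2)
emit factor 2: 'acag' (i=2, period=4)
emit factor 3: 'a' (i=6, period=1)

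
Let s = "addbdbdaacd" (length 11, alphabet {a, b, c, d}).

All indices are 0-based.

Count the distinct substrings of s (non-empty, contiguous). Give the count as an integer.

rank→(start, suffix):
  0 → (7, 'aacd')
  1 → (8, 'acd')
  2 → (0, 'addbdbdaacd')
  3 → (5, 'bdaacd')
  4 → (3, 'bdbdaacd')
  5 → (9, 'cd')
  6 → (10, 'd')
  7 → (6, 'daacd')
  8 → (4, 'dbdaacd')
  9 → (2, 'dbdbdaacd')
  10 → (1, 'ddbdbdaacd')

SA = [7, 8, 0, 5, 3, 9, 10, 6, 4, 2, 1]
i: (SA[i-1],SA[i]) lcp shared
  1: (7,8) 1 'a'
  2: (8,0) 1 'a'
  3: (0,5) 0 ''
  4: (5,3) 2 'bd'
  5: (3,9) 0 ''
  6: (9,10) 0 ''
  7: (10,6) 1 'd'
  8: (6,4) 1 'd'
  9: (4,2) 3 'dbd'
  10: (2,1) 1 'd'

n(n+1)/2 = 11·12/2 = 66
Σ LCP = 0 + 1 + 1 + 0 + 2 + 0 + 0 + 1 + 1 + 3 + 1 = 10
distinct = 66 − 10 = 56

56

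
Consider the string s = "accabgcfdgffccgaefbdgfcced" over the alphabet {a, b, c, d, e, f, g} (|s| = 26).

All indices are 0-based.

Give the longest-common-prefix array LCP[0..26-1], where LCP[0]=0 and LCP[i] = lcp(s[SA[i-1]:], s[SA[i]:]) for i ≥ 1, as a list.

rank | idx | suffix
   0 |   3 | abgcfdgffccgaefbdgfcced
   1 |   0 | accabgcfdgffccgaefbdgfcced
   2 |  15 | aefbdgfcced
   3 |  18 | bdgfcced
   4 |   4 | bgcfdgffccgaefbdgfcced
   5 |   2 | cabgcfdgffccgaefbdgfcced
   6 |   1 | ccabgcfdgffccgaefbdgfcced
   7 |  22 | cced
   8 |  12 | ccgaefbdgfcced
   9 |  23 | ced
  10 |   6 | cfdgffccgaefbdgfcced
  11 |  13 | cgaefbdgfcced
  12 |  25 | d
  13 |  19 | dgfcced
  14 |   8 | dgffccgaefbdgfcced
  15 |  24 | ed
  16 |  16 | efbdgfcced
  17 |  17 | fbdgfcced
  18 |  21 | fcced
  19 |  11 | fccgaefbdgfcced
  20 |   7 | fdgffccgaefbdgfcced
  21 |  10 | ffccgaefbdgfcced
  22 |  14 | gaefbdgfcced
  23 |   5 | gcfdgffccgaefbdgfcced
  24 |  20 | gfcced
  25 |   9 | gffccgaefbdgfcced

SA = [3, 0, 15, 18, 4, 2, 1, 22, 12, 23, 6, 13, 25, 19, 8, 24, 16, 17, 21, 11, 7, 10, 14, 5, 20, 9]
rank  pair      lcp
   1  s[3:],s[0:]  1  'a'
   2  s[0:],s[15:]  1  'a'
   3  s[15:],s[18:]  0  ''
   4  s[18:],s[4:]  1  'b'
   5  s[4:],s[2:]  0  ''
   6  s[2:],s[1:]  1  'c'
   7  s[1:],s[22:]  2  'cc'
   8  s[22:],s[12:]  2  'cc'
   9  s[12:],s[23:]  1  'c'
  10  s[23:],s[6:]  1  'c'
  11  s[6:],s[13:]  1  'c'
  12  s[13:],s[25:]  0  ''
  13  s[25:],s[19:]  1  'd'
  14  s[19:],s[8:]  3  'dgf'
  15  s[8:],s[24:]  0  ''
  16  s[24:],s[16:]  1  'e'
  17  s[16:],s[17:]  0  ''
  18  s[17:],s[21:]  1  'f'
  19  s[21:],s[11:]  3  'fcc'
  20  s[11:],s[7:]  1  'f'
  21  s[7:],s[10:]  1  'f'
  22  s[10:],s[14:]  0  ''
  23  s[14:],s[5:]  1  'g'
  24  s[5:],s[20:]  1  'g'
  25  s[20:],s[9:]  2  'gf'

[0, 1, 1, 0, 1, 0, 1, 2, 2, 1, 1, 1, 0, 1, 3, 0, 1, 0, 1, 3, 1, 1, 0, 1, 1, 2]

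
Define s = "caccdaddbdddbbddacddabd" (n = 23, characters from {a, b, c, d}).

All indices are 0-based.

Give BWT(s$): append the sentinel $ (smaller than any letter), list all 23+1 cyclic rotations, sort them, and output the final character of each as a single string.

rank  rotation                  last
    0  $caccdaddbdddbbddacddabd  d
    1  abd$caccdaddbdddbbddacdd  d
    2  accdaddbdddbbddacddabd$c  c
    3  acddabd$caccdaddbdddbbdd  d
    4  addbdddbbddacddabd$caccd  d
    5  bbddacddabd$caccdaddbddd  d
    6  bd$caccdaddbdddbbddacdda  a
    7  bddacddabd$caccdaddbdddb  b
    8  bdddbbddacddabd$caccdadd  d
    9  caccdaddbdddbbddacddabd$  $
   10  ccdaddbdddbbddacddabd$ca  a
   11  cdaddbdddbbddacddabd$cac  c
   12  cddabd$caccdaddbdddbbdda  a
   13  d$caccdaddbdddbbddacddab  b
   14  dabd$caccdaddbdddbbddacd  d
   15  dacddabd$caccdaddbdddbbd  d
   16  daddbdddbbddacddabd$cacc  c
   17  dbbddacddabd$caccdaddbdd  d
   18  dbdddbbddacddabd$caccdad  d
   19  ddabd$caccdaddbdddbbddac  c
   20  ddacddabd$caccdaddbdddbb  b
   21  ddbbddacddabd$caccdaddbd  d
   22  ddbdddbbddacddabd$caccda  a
   23  dddbbddacddabd$caccdaddb  b

ddcdddabd$acabddcddcbdab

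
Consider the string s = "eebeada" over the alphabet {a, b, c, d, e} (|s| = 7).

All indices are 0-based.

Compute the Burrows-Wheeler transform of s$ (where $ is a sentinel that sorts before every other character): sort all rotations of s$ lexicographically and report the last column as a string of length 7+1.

rank  rotation  last
    0  $eebeada  a
    1  a$eebead  d
    2  ada$eebe  e
    3  beada$ee  e
    4  da$eebea  a
    5  eada$eeb  b
    6  ebeada$e  e
    7  eebeada$  $

adeeabe$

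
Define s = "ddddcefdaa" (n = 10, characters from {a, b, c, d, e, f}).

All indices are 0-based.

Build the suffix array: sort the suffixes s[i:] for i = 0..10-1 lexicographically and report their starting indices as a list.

rank | idx | suffix
   0 |   9 | a
   1 |   8 | aa
   2 |   4 | cefdaa
   3 |   7 | daa
   4 |   3 | dcefdaa
   5 |   2 | ddcefdaa
   6 |   1 | dddcefdaa
   7 |   0 | ddddcefdaa
   8 |   5 | efdaa
   9 |   6 | fdaa

[9, 8, 4, 7, 3, 2, 1, 0, 5, 6]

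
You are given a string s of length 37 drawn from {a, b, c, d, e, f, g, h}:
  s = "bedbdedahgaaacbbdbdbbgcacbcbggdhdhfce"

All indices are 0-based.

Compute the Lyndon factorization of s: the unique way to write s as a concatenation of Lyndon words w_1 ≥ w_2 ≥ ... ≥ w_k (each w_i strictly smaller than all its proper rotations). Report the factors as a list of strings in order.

emit factor 1: 'bed' (i=0, period=3)
emit factor 2: 'bded' (i=3, period=4)
emit factor 3: 'ahg' (i=7, period=3)
emit factor 4: 'aaacbbdbdbbgcacbcbggdhdhfce' (i=10, period=27)

["bed", "bded", "ahg", "aaacbbdbdbbgcacbcbggdhdhfce"]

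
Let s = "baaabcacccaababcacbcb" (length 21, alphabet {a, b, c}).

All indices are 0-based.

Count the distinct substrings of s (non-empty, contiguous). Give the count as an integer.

194

rank | idx | suffix
   0 |   1 | aaabcacccaababcacbcb
   1 |  10 | aababcacbcb
   2 |   2 | aabcacccaababcacbcb
   3 |  11 | ababcacbcb
   4 |  13 | abcacbcb
   5 |   3 | abcacccaababcacbcb
   6 |  16 | acbcb
   7 |   6 | acccaababcacbcb
   8 |  20 | b
   9 |   0 | baaabcacccaababcacbcb
  10 |  12 | babcacbcb
  11 |  14 | bcacbcb
  12 |   4 | bcacccaababcacbcb
  13 |  18 | bcb
  14 |   9 | caababcacbcb
  15 |  15 | cacbcb
  16 |   5 | cacccaababcacbcb
  17 |  19 | cb
  18 |  17 | cbcb
  19 |   8 | ccaababcacbcb
  20 |   7 | cccaababcacbcb

SA = [1, 10, 2, 11, 13, 3, 16, 6, 20, 0, 12, 14, 4, 18, 9, 15, 5, 19, 17, 8, 7]
[i] adj suffixes → lcp
  [1] 1/10 → 2 ('aa')
  [2] 10/2 → 3 ('aab')
  [3] 2/11 → 1 ('a')
  [4] 11/13 → 2 ('ab')
  [5] 13/3 → 5 ('abcac')
  [6] 3/16 → 1 ('a')
  [7] 16/6 → 2 ('ac')
  [8] 6/20 → 0 ('')
  [9] 20/0 → 1 ('b')
  [10] 0/12 → 2 ('ba')
  [11] 12/14 → 1 ('b')
  [12] 14/4 → 4 ('bcac')
  [13] 4/18 → 2 ('bc')
  [14] 18/9 → 0 ('')
  [15] 9/15 → 2 ('ca')
  [16] 15/5 → 3 ('cac')
  [17] 5/19 → 1 ('c')
  [18] 19/17 → 2 ('cb')
  [19] 17/8 → 1 ('c')
  [20] 8/7 → 2 ('cc')

n(n+1)/2 = 21·22/2 = 231
Σ LCP = 0 + 2 + 3 + 1 + 2 + 5 + 1 + 2 + 0 + 1 + 2 + 1 + 4 + 2 + 0 + 2 + 3 + 1 + 2 + 1 + 2 = 37
distinct = 231 − 37 = 194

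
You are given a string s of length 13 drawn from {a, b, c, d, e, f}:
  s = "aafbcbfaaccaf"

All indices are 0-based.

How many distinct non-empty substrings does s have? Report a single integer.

sorted suffixes:
  #0 SA[0]=7  'aaccaf'
  #1 SA[1]=0  'aafbcbfaaccaf'
  #2 SA[2]=8  'accaf'
  #3 SA[3]=11  'af'
  #4 SA[4]=1  'afbcbfaaccaf'
  #5 SA[5]=3  'bcbfaaccaf'
  #6 SA[6]=5  'bfaaccaf'
  #7 SA[7]=10  'caf'
  #8 SA[8]=4  'cbfaaccaf'
  #9 SA[9]=9  'ccaf'
  #10 SA[10]=12  'f'
  #11 SA[11]=6  'faaccaf'
  #12 SA[12]=2  'fbcbfaaccaf'

SA = [7, 0, 8, 11, 1, 3, 5, 10, 4, 9, 12, 6, 2]
rank  pair      lcp
   1  s[7:],s[0:]  2  'aa'
   2  s[0:],s[8:]  1  'a'
   3  s[8:],s[11:]  1  'a'
   4  s[11:],s[1:]  2  'af'
   5  s[1:],s[3:]  0  ''
   6  s[3:],s[5:]  1  'b'
   7  s[5:],s[10:]  0  ''
   8  s[10:],s[4:]  1  'c'
   9  s[4:],s[9:]  1  'c'
  10  s[9:],s[12:]  0  ''
  11  s[12:],s[6:]  1  'f'
  12  s[6:],s[2:]  1  'f'

n(n+1)/2 = 13·14/2 = 91
Σ LCP = 0 + 2 + 1 + 1 + 2 + 0 + 1 + 0 + 1 + 1 + 0 + 1 + 1 = 11
distinct = 91 − 11 = 80

80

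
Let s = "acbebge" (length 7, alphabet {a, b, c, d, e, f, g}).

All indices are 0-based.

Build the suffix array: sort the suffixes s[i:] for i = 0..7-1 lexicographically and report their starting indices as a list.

[0, 2, 4, 1, 6, 3, 5]

rank→(start, suffix):
  0 → (0, 'acbebge')
  1 → (2, 'bebge')
  2 → (4, 'bge')
  3 → (1, 'cbebge')
  4 → (6, 'e')
  5 → (3, 'ebge')
  6 → (5, 'ge')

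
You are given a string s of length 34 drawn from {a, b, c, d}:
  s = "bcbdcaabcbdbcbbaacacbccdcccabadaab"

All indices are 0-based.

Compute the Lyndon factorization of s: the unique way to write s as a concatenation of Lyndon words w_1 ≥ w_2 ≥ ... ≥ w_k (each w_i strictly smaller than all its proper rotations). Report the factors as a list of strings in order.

["bcbdc", "aabcbdbcbbaacacbccdcccabad", "aab"]

emit factor 1: 'bcbdc' (i=0, period=5)
emit factor 2: 'aabcbdbcbbaacacbccdcccabad' (i=5, period=26)
emit factor 3: 'aab' (i=31, period=3)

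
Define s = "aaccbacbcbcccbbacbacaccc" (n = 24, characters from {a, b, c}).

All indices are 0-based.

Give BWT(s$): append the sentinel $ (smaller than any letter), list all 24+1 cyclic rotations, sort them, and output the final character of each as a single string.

c$bbbaccbcccccaaccabcacab

rank  rotation                   last
    0  $aaccbacbcbcccbbacbacaccc  c
    1  aaccbacbcbcccbbacbacaccc$  $
    2  acaccc$aaccbacbcbcccbbacb  b
    3  acbacaccc$aaccbacbcbcccbb  b
    4  acbcbcccbbacbacaccc$aaccb  b
    5  accbacbcbcccbbacbacaccc$a  a
    6  accc$aaccbacbcbcccbbacbac  c
    7  bacaccc$aaccbacbcbcccbbac  c
    8  bacbacaccc$aaccbacbcbcccb  b
    9  bacbcbcccbbacbacaccc$aacc  c
   10  bbacbacaccc$aaccbacbcbccc  c
   11  bcbcccbbacbacaccc$aaccbac  c
   12  bcccbbacbacaccc$aaccbacbc  c
   13  c$aaccbacbcbcccbbacbacacc  c
   14  caccc$aaccbacbcbcccbbacba  a
   15  cbacaccc$aaccbacbcbcccbba  a
   16  cbacbcbcccbbacbacaccc$aac  c
   17  cbbacbacaccc$aaccbacbcbcc  c
   18  cbcbcccbbacbacaccc$aaccba  a
   19  cbcccbbacbacaccc$aaccbacb  b
   20  cc$aaccbacbcbcccbbacbacac  c
   21  ccbacbcbcccbbacbacaccc$aa  a
   22  ccbbacbacaccc$aaccbacbcbc  c
   23  ccc$aaccbacbcbcccbbacbaca  a
   24  cccbbacbacaccc$aaccbacbcb  b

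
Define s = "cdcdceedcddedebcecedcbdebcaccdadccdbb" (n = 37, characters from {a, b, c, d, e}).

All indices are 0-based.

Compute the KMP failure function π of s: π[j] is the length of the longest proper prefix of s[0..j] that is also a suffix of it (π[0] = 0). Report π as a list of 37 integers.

π[0] = 0
j=1 s[j]='d': π[1]=0 (border '')
j=2 s[j]='c': π[2]=1 (border 'c')
j=3 s[j]='d': π[3]=2 (border 'cd')
j=4 s[j]='c': π[4]=3 (border 'cdc')
j=5 s[j]='e': k: 3→1→0; π[5]=0 (border '')
j=6 s[j]='e': π[6]=0 (border '')
j=7 s[j]='d': π[7]=0 (border '')
j=8 s[j]='c': π[8]=1 (border 'c')
j=9 s[j]='d': π[9]=2 (border 'cd')
j=10 s[j]='d': k: 2→0; π[10]=0 (border '')
j=11 s[j]='e': π[11]=0 (border '')
j=12 s[j]='d': π[12]=0 (border '')
j=13 s[j]='e': π[13]=0 (border '')
j=14 s[j]='b': π[14]=0 (border '')
j=15 s[j]='c': π[15]=1 (border 'c')
j=16 s[j]='e': k: 1→0; π[16]=0 (border '')
j=17 s[j]='c': π[17]=1 (border 'c')
j=18 s[j]='e': k: 1→0; π[18]=0 (border '')
j=19 s[j]='d': π[19]=0 (border '')
j=20 s[j]='c': π[20]=1 (border 'c')
j=21 s[j]='b': k: 1→0; π[21]=0 (border '')
j=22 s[j]='d': π[22]=0 (border '')
j=23 s[j]='e': π[23]=0 (border '')
j=24 s[j]='b': π[24]=0 (border '')
j=25 s[j]='c': π[25]=1 (border 'c')
j=26 s[j]='a': k: 1→0; π[26]=0 (border '')
j=27 s[j]='c': π[27]=1 (border 'c')
j=28 s[j]='c': k: 1→0; π[28]=1 (border 'c')
j=29 s[j]='d': π[29]=2 (border 'cd')
j=30 s[j]='a': k: 2→0; π[30]=0 (border '')
j=31 s[j]='d': π[31]=0 (border '')
j=32 s[j]='c': π[32]=1 (border 'c')
j=33 s[j]='c': k: 1→0; π[33]=1 (border 'c')
j=34 s[j]='d': π[34]=2 (border 'cd')
j=35 s[j]='b': k: 2→0; π[35]=0 (border '')
j=36 s[j]='b': π[36]=0 (border '')

[0, 0, 1, 2, 3, 0, 0, 0, 1, 2, 0, 0, 0, 0, 0, 1, 0, 1, 0, 0, 1, 0, 0, 0, 0, 1, 0, 1, 1, 2, 0, 0, 1, 1, 2, 0, 0]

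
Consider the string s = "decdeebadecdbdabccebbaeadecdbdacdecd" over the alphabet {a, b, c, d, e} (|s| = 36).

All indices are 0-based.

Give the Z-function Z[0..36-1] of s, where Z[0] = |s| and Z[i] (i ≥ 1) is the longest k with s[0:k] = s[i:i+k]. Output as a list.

[36, 0, 0, 2, 0, 0, 0, 0, 4, 0, 0, 1, 0, 1, 0, 0, 0, 0, 0, 0, 0, 0, 0, 0, 4, 0, 0, 1, 0, 1, 0, 0, 4, 0, 0, 1]

Z[0]=36
i=1: i≥r, start 0; Z[1]=0
i=2: i≥r, start 0; Z[2]=0
i=3: i≥r, start 0; Z[3]=2 grow→box=[3,5)
i=4: min(r-i=1, Z[1]=0)=0; Z[4]=0
i=5: i≥r, start 0; Z[5]=0
i=6: i≥r, start 0; Z[6]=0
i=7: i≥r, start 0; Z[7]=0
i=8: i≥r, start 0; Z[8]=4 grow→box=[8,12)
i=9: min(r-i=3, Z[1]=0)=0; Z[9]=0
i=10: min(r-i=2, Z[2]=0)=0; Z[10]=0
i=11: min(r-i=1, Z[3]=2)=1; Z[11]=1
i=12: i≥r, start 0; Z[12]=0
i=13: i≥r, start 0; Z[13]=1 grow→box=[13,14)
i=14: i≥r, start 0; Z[14]=0
i=15: i≥r, start 0; Z[15]=0
i=16: i≥r, start 0; Z[16]=0
i=17: i≥r, start 0; Z[17]=0
i=18: i≥r, start 0; Z[18]=0
i=19: i≥r, start 0; Z[19]=0
i=20: i≥r, start 0; Z[20]=0
i=21: i≥r, start 0; Z[21]=0
i=22: i≥r, start 0; Z[22]=0
i=23: i≥r, start 0; Z[23]=0
i=24: i≥r, start 0; Z[24]=4 grow→box=[24,28)
i=25: min(r-i=3, Z[1]=0)=0; Z[25]=0
i=26: min(r-i=2, Z[2]=0)=0; Z[26]=0
i=27: min(r-i=1, Z[3]=2)=1; Z[27]=1
i=28: i≥r, start 0; Z[28]=0
i=29: i≥r, start 0; Z[29]=1 grow→box=[29,30)
i=30: i≥r, start 0; Z[30]=0
i=31: i≥r, start 0; Z[31]=0
i=32: i≥r, start 0; Z[32]=4 grow→box=[32,36)
i=33: min(r-i=3, Z[1]=0)=0; Z[33]=0
i=34: min(r-i=2, Z[2]=0)=0; Z[34]=0
i=35: min(r-i=1, Z[3]=2)=1; Z[35]=1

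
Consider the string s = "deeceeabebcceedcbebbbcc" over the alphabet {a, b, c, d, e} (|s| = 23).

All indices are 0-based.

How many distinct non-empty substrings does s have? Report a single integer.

247

rank | idx | suffix
   0 |   6 | abebcceedcbebbbcc
   1 |  18 | bbbcc
   2 |  19 | bbcc
   3 |  20 | bcc
   4 |   9 | bcceedcbebbbcc
   5 |  16 | bebbbcc
   6 |   7 | bebcceedcbebbbcc
   7 |  22 | c
   8 |  15 | cbebbbcc
   9 |  21 | cc
  10 |  10 | cceedcbebbbcc
  11 |   3 | ceeabebcceedcbebbbcc
  12 |  11 | ceedcbebbbcc
  13 |  14 | dcbebbbcc
  14 |   0 | deeceeabebcceedcbebbbcc
  15 |   5 | eabebcceedcbebbbcc
  16 |  17 | ebbbcc
  17 |   8 | ebcceedcbebbbcc
  18 |   2 | eceeabebcceedcbebbbcc
  19 |  13 | edcbebbbcc
  20 |   4 | eeabebcceedcbebbbcc
  21 |   1 | eeceeabebcceedcbebbbcc
  22 |  12 | eedcbebbbcc

SA = [6, 18, 19, 20, 9, 16, 7, 22, 15, 21, 10, 3, 11, 14, 0, 5, 17, 8, 2, 13, 4, 1, 12]
rank  pair      lcp
   1  s[6:],s[18:]  0  ''
   2  s[18:],s[19:]  2  'bb'
   3  s[19:],s[20:]  1  'b'
   4  s[20:],s[9:]  3  'bcc'
   5  s[9:],s[16:]  1  'b'
   6  s[16:],s[7:]  3  'beb'
   7  s[7:],s[22:]  0  ''
   8  s[22:],s[15:]  1  'c'
   9  s[15:],s[21:]  1  'c'
  10  s[21:],s[10:]  2  'cc'
  11  s[10:],s[3:]  1  'c'
  12  s[3:],s[11:]  3  'cee'
  13  s[11:],s[14:]  0  ''
  14  s[14:],s[0:]  1  'd'
  15  s[0:],s[5:]  0  ''
  16  s[5:],s[17:]  1  'e'
  17  s[17:],s[8:]  2  'eb'
  18  s[8:],s[2:]  1  'e'
  19  s[2:],s[13:]  1  'e'
  20  s[13:],s[4:]  1  'e'
  21  s[4:],s[1:]  2  'ee'
  22  s[1:],s[12:]  2  'ee'

n(n+1)/2 = 23·24/2 = 276
Σ LCP = 0 + 0 + 2 + 1 + 3 + 1 + 3 + 0 + 1 + 1 + 2 + 1 + 3 + 0 + 1 + 0 + 1 + 2 + 1 + 1 + 1 + 2 + 2 = 29
distinct = 276 − 29 = 247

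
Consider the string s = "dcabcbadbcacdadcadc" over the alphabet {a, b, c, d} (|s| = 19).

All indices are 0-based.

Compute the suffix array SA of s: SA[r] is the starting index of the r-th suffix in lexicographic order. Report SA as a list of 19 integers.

[2, 10, 6, 16, 13, 5, 8, 3, 18, 1, 9, 15, 4, 11, 12, 7, 17, 0, 14]

rank | idx | suffix
   0 |   2 | abcbadbcacdadcadc
   1 |  10 | acdadcadc
   2 |   6 | adbcacdadcadc
   3 |  16 | adc
   4 |  13 | adcadc
   5 |   5 | badbcacdadcadc
   6 |   8 | bcacdadcadc
   7 |   3 | bcbadbcacdadcadc
   8 |  18 | c
   9 |   1 | cabcbadbcacdadcadc
  10 |   9 | cacdadcadc
  11 |  15 | cadc
  12 |   4 | cbadbcacdadcadc
  13 |  11 | cdadcadc
  14 |  12 | dadcadc
  15 |   7 | dbcacdadcadc
  16 |  17 | dc
  17 |   0 | dcabcbadbcacdadcadc
  18 |  14 | dcadc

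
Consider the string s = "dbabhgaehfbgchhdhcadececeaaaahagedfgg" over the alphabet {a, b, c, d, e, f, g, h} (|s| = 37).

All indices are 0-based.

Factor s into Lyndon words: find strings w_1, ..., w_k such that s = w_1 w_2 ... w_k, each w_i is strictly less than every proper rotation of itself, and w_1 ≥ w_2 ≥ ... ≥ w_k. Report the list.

emit factor 1: 'd' (i=0, period=1)
emit factor 2: 'b' (i=1, period=1)
emit factor 3: 'abhgaehfbgchhdhcadecece' (i=2, period=23)
emit factor 4: 'aaaahagedfgg' (i=25, period=12)

["d", "b", "abhgaehfbgchhdhcadecece", "aaaahagedfgg"]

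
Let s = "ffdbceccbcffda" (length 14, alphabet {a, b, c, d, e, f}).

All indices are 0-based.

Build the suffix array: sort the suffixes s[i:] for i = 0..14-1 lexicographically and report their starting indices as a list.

rank | idx | suffix
   0 |  13 | a
   1 |   3 | bceccbcffda
   2 |   8 | bcffda
   3 |   7 | cbcffda
   4 |   6 | ccbcffda
   5 |   4 | ceccbcffda
   6 |   9 | cffda
   7 |  12 | da
   8 |   2 | dbceccbcffda
   9 |   5 | eccbcffda
  10 |  11 | fda
  11 |   1 | fdbceccbcffda
  12 |  10 | ffda
  13 |   0 | ffdbceccbcffda

[13, 3, 8, 7, 6, 4, 9, 12, 2, 5, 11, 1, 10, 0]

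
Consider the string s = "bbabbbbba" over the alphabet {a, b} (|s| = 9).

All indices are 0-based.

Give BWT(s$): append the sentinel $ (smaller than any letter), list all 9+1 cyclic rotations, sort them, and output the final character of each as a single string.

abbbbb$bba

rank  rotation    last
    0  $bbabbbbba  a
    1  a$bbabbbbb  b
    2  abbbbba$bb  b
    3  ba$bbabbbb  b
    4  babbbbba$b  b
    5  bba$bbabbb  b
    6  bbabbbbba$  $
    7  bbba$bbabb  b
    8  bbbba$bbab  b
    9  bbbbba$bba  a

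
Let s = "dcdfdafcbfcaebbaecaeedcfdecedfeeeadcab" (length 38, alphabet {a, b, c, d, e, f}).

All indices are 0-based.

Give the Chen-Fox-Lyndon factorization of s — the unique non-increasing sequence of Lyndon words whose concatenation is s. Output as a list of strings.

["d", "cdfd", "afcbfc", "aebbaecaeedcfdecedfeee", "adc", "ab"]

emit factor 1: 'd' (i=0, period=1)
emit factor 2: 'cdfd' (i=1, period=4)
emit factor 3: 'afcbfc' (i=5, period=6)
emit factor 4: 'aebbaecaeedcfdecedfeee' (i=11, period=22)
emit factor 5: 'adc' (i=33, period=3)
emit factor 6: 'ab' (i=36, period=2)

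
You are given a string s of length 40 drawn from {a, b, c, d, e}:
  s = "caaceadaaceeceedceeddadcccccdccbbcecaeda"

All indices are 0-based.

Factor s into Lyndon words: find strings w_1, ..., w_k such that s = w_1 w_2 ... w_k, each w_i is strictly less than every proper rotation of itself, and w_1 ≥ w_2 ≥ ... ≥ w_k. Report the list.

emit factor 1: 'c' (i=0, period=1)
emit factor 2: 'aaceadaaceeceedceeddadcccccdccbbcecaed' (i=1, period=38)
emit factor 3: 'a' (i=39, period=1)

["c", "aaceadaaceeceedceeddadcccccdccbbcecaed", "a"]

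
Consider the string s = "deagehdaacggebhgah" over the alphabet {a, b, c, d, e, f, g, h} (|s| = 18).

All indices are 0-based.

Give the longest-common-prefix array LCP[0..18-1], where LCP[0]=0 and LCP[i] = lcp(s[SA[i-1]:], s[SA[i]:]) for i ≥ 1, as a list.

sorted suffixes:
  #0 SA[0]=7  'aacggebhgah'
  #1 SA[1]=8  'acggebhgah'
  #2 SA[2]=2  'agehdaacggebhgah'
  #3 SA[3]=16  'ah'
  #4 SA[4]=13  'bhgah'
  #5 SA[5]=9  'cggebhgah'
  #6 SA[6]=6  'daacggebhgah'
  #7 SA[7]=0  'deagehdaacggebhgah'
  #8 SA[8]=1  'eagehdaacggebhgah'
  #9 SA[9]=12  'ebhgah'
  #10 SA[10]=4  'ehdaacggebhgah'
  #11 SA[11]=15  'gah'
  #12 SA[12]=11  'gebhgah'
  #13 SA[13]=3  'gehdaacggebhgah'
  #14 SA[14]=10  'ggebhgah'
  #15 SA[15]=17  'h'
  #16 SA[16]=5  'hdaacggebhgah'
  #17 SA[17]=14  'hgah'

SA = [7, 8, 2, 16, 13, 9, 6, 0, 1, 12, 4, 15, 11, 3, 10, 17, 5, 14]
rank  pair      lcp
   1  s[7:],s[8:]  1  'a'
   2  s[8:],s[2:]  1  'a'
   3  s[2:],s[16:]  1  'a'
   4  s[16:],s[13:]  0  ''
   5  s[13:],s[9:]  0  ''
   6  s[9:],s[6:]  0  ''
   7  s[6:],s[0:]  1  'd'
   8  s[0:],s[1:]  0  ''
   9  s[1:],s[12:]  1  'e'
  10  s[12:],s[4:]  1  'e'
  11  s[4:],s[15:]  0  ''
  12  s[15:],s[11:]  1  'g'
  13  s[11:],s[3:]  2  'ge'
  14  s[3:],s[10:]  1  'g'
  15  s[10:],s[17:]  0  ''
  16  s[17:],s[5:]  1  'h'
  17  s[5:],s[14:]  1  'h'

[0, 1, 1, 1, 0, 0, 0, 1, 0, 1, 1, 0, 1, 2, 1, 0, 1, 1]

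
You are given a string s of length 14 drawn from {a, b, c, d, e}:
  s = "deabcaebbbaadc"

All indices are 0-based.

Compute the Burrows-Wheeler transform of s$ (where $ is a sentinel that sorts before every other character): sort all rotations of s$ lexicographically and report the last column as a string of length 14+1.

cbeacbbeadba$da

rank  rotation         last
    0  $deabcaebbbaadc  c
    1  aadc$deabcaebbb  b
    2  abcaebbbaadc$de  e
    3  adc$deabcaebbba  a
    4  aebbbaadc$deabc  c
    5  baadc$deabcaebb  b
    6  bbaadc$deabcaeb  b
    7  bbbaadc$deabcae  e
    8  bcaebbbaadc$dea  a
    9  c$deabcaebbbaad  d
   10  caebbbaadc$deab  b
   11  dc$deabcaebbbaa  a
   12  deabcaebbbaadc$  $
   13  eabcaebbbaadc$d  d
   14  ebbbaadc$deabca  a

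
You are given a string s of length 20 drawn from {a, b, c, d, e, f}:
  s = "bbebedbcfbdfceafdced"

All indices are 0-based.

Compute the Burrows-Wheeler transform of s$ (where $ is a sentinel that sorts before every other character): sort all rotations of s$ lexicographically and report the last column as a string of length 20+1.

de$dfbefdbeefbcbcbcda

rank  rotation               last
    0  $bbebedbcfbdfceafdced  d
    1  afdced$bbebedbcfbdfce  e
    2  bbebedbcfbdfceafdced$  $
    3  bcfbdfceafdced$bbebed  d
    4  bdfceafdced$bbebedbcf  f
    5  bebedbcfbdfceafdced$b  b
    6  bedbcfbdfceafdced$bbe  e
    7  ceafdced$bbebedbcfbdf  f
    8  ced$bbebedbcfbdfceafd  d
    9  cfbdfceafdced$bbebedb  b
   10  d$bbebedbcfbdfceafdce  e
   11  dbcfbdfceafdced$bbebe  e
   12  dced$bbebedbcfbdfceaf  f
   13  dfceafdced$bbebedbcfb  b
   14  eafdced$bbebedbcfbdfc  c
   15  ebedbcfbdfceafdced$bb  b
   16  ed$bbebedbcfbdfceafdc  c
   17  edbcfbdfceafdced$bbeb  b
   18  fbdfceafdced$bbebedbc  c
   19  fceafdced$bbebedbcfbd  d
   20  fdced$bbebedbcfbdfcea  a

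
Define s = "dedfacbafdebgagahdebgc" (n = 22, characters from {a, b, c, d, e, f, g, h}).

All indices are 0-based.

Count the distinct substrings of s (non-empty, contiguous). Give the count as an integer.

sorted suffixes:
  #0 SA[0]=4  'acbafdebgagahdebgc'
  #1 SA[1]=7  'afdebgagahdebgc'
  #2 SA[2]=13  'agahdebgc'
  #3 SA[3]=15  'ahdebgc'
  #4 SA[4]=6  'bafdebgagahdebgc'
  #5 SA[5]=11  'bgagahdebgc'
  #6 SA[6]=19  'bgc'
  #7 SA[7]=21  'c'
  #8 SA[8]=5  'cbafdebgagahdebgc'
  #9 SA[9]=9  'debgagahdebgc'
  #10 SA[10]=17  'debgc'
  #11 SA[11]=0  'dedfacbafdebgagahdebgc'
  #12 SA[12]=2  'dfacbafdebgagahdebgc'
  #13 SA[13]=10  'ebgagahdebgc'
  #14 SA[14]=18  'ebgc'
  #15 SA[15]=1  'edfacbafdebgagahdebgc'
  #16 SA[16]=3  'facbafdebgagahdebgc'
  #17 SA[17]=8  'fdebgagahdebgc'
  #18 SA[18]=12  'gagahdebgc'
  #19 SA[19]=14  'gahdebgc'
  #20 SA[20]=20  'gc'
  #21 SA[21]=16  'hdebgc'

SA = [4, 7, 13, 15, 6, 11, 19, 21, 5, 9, 17, 0, 2, 10, 18, 1, 3, 8, 12, 14, 20, 16]
i: (SA[i-1],SA[i]) lcp shared
  1: (4,7) 1 'a'
  2: (7,13) 1 'a'
  3: (13,15) 1 'a'
  4: (15,6) 0 ''
  5: (6,11) 1 'b'
  6: (11,19) 2 'bg'
  7: (19,21) 0 ''
  8: (21,5) 1 'c'
  9: (5,9) 0 ''
  10: (9,17) 4 'debg'
  11: (17,0) 2 'de'
  12: (0,2) 1 'd'
  13: (2,10) 0 ''
  14: (10,18) 3 'ebg'
  15: (18,1) 1 'e'
  16: (1,3) 0 ''
  17: (3,8) 1 'f'
  18: (8,12) 0 ''
  19: (12,14) 2 'ga'
  20: (14,20) 1 'g'
  21: (20,16) 0 ''

n(n+1)/2 = 22·23/2 = 253
Σ LCP = 0 + 1 + 1 + 1 + 0 + 1 + 2 + 0 + 1 + 0 + 4 + 2 + 1 + 0 + 3 + 1 + 0 + 1 + 0 + 2 + 1 + 0 = 22
distinct = 253 − 22 = 231

231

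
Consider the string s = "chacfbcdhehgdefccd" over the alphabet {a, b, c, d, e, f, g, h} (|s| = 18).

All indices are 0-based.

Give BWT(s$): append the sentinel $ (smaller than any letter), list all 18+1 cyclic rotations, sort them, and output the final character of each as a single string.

dhffcba$cgcdhcehcde

rank  rotation             last
    0  $chacfbcdhehgdefccd  d
    1  acfbcdhehgdefccd$ch  h
    2  bcdhehgdefccd$chacf  f
    3  ccd$chacfbcdhehgdef  f
    4  cd$chacfbcdhehgdefc  c
    5  cdhehgdefccd$chacfb  b
    6  cfbcdhehgdefccd$cha  a
    7  chacfbcdhehgdefccd$  $
    8  d$chacfbcdhehgdefcc  c
    9  defccd$chacfbcdhehg  g
   10  dhehgdefccd$chacfbc  c
   11  efccd$chacfbcdhehgd  d
   12  ehgdefccd$chacfbcdh  h
   13  fbcdhehgdefccd$chac  c
   14  fccd$chacfbcdhehgde  e
   15  gdefccd$chacfbcdheh  h
   16  hacfbcdhehgdefccd$c  c
   17  hehgdefccd$chacfbcd  d
   18  hgdefccd$chacfbcdhe  e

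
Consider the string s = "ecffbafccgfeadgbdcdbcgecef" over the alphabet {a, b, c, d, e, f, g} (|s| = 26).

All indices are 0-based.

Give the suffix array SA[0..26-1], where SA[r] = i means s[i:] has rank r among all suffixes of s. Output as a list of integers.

sorted suffixes:
  #0 SA[0]=12  'adgbdcdbcgecef'
  #1 SA[1]=5  'afccgfeadgbdcdbcgecef'
  #2 SA[2]=4  'bafccgfeadgbdcdbcgecef'
  #3 SA[3]=19  'bcgecef'
  #4 SA[4]=15  'bdcdbcgecef'
  #5 SA[5]=7  'ccgfeadgbdcdbcgecef'
  #6 SA[6]=17  'cdbcgecef'
  #7 SA[7]=23  'cef'
  #8 SA[8]=1  'cffbafccgfeadgbdcdbcgecef'
  #9 SA[9]=20  'cgecef'
  #10 SA[10]=8  'cgfeadgbdcdbcgecef'
  #11 SA[11]=18  'dbcgecef'
  #12 SA[12]=16  'dcdbcgecef'
  #13 SA[13]=13  'dgbdcdbcgecef'
  #14 SA[14]=11  'eadgbdcdbcgecef'
  #15 SA[15]=22  'ecef'
  #16 SA[16]=0  'ecffbafccgfeadgbdcdbcgecef'
  #17 SA[17]=24  'ef'
  #18 SA[18]=25  'f'
  #19 SA[19]=3  'fbafccgfeadgbdcdbcgecef'
  #20 SA[20]=6  'fccgfeadgbdcdbcgecef'
  #21 SA[21]=10  'feadgbdcdbcgecef'
  #22 SA[22]=2  'ffbafccgfeadgbdcdbcgecef'
  #23 SA[23]=14  'gbdcdbcgecef'
  #24 SA[24]=21  'gecef'
  #25 SA[25]=9  'gfeadgbdcdbcgecef'

[12, 5, 4, 19, 15, 7, 17, 23, 1, 20, 8, 18, 16, 13, 11, 22, 0, 24, 25, 3, 6, 10, 2, 14, 21, 9]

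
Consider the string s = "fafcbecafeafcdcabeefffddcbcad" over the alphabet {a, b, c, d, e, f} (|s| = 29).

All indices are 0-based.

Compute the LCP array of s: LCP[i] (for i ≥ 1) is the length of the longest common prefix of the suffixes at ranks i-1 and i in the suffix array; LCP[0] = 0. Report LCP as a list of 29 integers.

sorted suffixes:
  #0 SA[0]=15  'abeefffddcbcad'
  #1 SA[1]=27  'ad'
  #2 SA[2]=1  'afcbecafeafcdcabeefffddcbcad'
  #3 SA[3]=10  'afcdcabeefffddcbcad'
  #4 SA[4]=7  'afeafcdcabeefffddcbcad'
  #5 SA[5]=25  'bcad'
  #6 SA[6]=4  'becafeafcdcabeefffddcbcad'
  #7 SA[7]=16  'beefffddcbcad'
  #8 SA[8]=14  'cabeefffddcbcad'
  #9 SA[9]=26  'cad'
  #10 SA[10]=6  'cafeafcdcabeefffddcbcad'
  #11 SA[11]=24  'cbcad'
  #12 SA[12]=3  'cbecafeafcdcabeefffddcbcad'
  #13 SA[13]=12  'cdcabeefffddcbcad'
  #14 SA[14]=28  'd'
  #15 SA[15]=13  'dcabeefffddcbcad'
  #16 SA[16]=23  'dcbcad'
  #17 SA[17]=22  'ddcbcad'
  #18 SA[18]=9  'eafcdcabeefffddcbcad'
  #19 SA[19]=5  'ecafeafcdcabeefffddcbcad'
  #20 SA[20]=17  'eefffddcbcad'
  #21 SA[21]=18  'efffddcbcad'
  #22 SA[22]=0  'fafcbecafeafcdcabeefffddcbcad'
  #23 SA[23]=2  'fcbecafeafcdcabeefffddcbcad'
  #24 SA[24]=11  'fcdcabeefffddcbcad'
  #25 SA[25]=21  'fddcbcad'
  #26 SA[26]=8  'feafcdcabeefffddcbcad'
  #27 SA[27]=20  'ffddcbcad'
  #28 SA[28]=19  'fffddcbcad'

SA = [15, 27, 1, 10, 7, 25, 4, 16, 14, 26, 6, 24, 3, 12, 28, 13, 23, 22, 9, 5, 17, 18, 0, 2, 11, 21, 8, 20, 19]
rank  pair      lcp
   1  s[15:],s[27:]  1  'a'
   2  s[27:],s[1:]  1  'a'
   3  s[1:],s[10:]  3  'afc'
   4  s[10:],s[7:]  2  'af'
   5  s[7:],s[25:]  0  ''
   6  s[25:],s[4:]  1  'b'
   7  s[4:],s[16:]  2  'be'
   8  s[16:],s[14:]  0  ''
   9  s[14:],s[26:]  2  'ca'
  10  s[26:],s[6:]  2  'ca'
  11  s[6:],s[24:]  1  'c'
  12  s[24:],s[3:]  2  'cb'
  13  s[3:],s[12:]  1  'c'
  14  s[12:],s[28:]  0  ''
  15  s[28:],s[13:]  1  'd'
  16  s[13:],s[23:]  2  'dc'
  17  s[23:],s[22:]  1  'd'
  18  s[22:],s[9:]  0  ''
  19  s[9:],s[5:]  1  'e'
  20  s[5:],s[17:]  1  'e'
  21  s[17:],s[18:]  1  'e'
  22  s[18:],s[0:]  0  ''
  23  s[0:],s[2:]  1  'f'
  24  s[2:],s[11:]  2  'fc'
  25  s[11:],s[21:]  1  'f'
  26  s[21:],s[8:]  1  'f'
  27  s[8:],s[20:]  1  'f'
  28  s[20:],s[19:]  2  'ff'

[0, 1, 1, 3, 2, 0, 1, 2, 0, 2, 2, 1, 2, 1, 0, 1, 2, 1, 0, 1, 1, 1, 0, 1, 2, 1, 1, 1, 2]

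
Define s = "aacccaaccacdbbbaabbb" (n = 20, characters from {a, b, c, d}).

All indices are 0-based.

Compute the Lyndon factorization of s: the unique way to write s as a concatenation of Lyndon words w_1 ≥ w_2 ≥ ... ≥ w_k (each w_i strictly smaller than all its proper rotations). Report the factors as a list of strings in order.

["aaccc", "aaccacdbbb", "aabbb"]

emit factor 1: 'aaccc' (i=0, period=5)
emit factor 2: 'aaccacdbbb' (i=5, period=10)
emit factor 3: 'aabbb' (i=15, period=5)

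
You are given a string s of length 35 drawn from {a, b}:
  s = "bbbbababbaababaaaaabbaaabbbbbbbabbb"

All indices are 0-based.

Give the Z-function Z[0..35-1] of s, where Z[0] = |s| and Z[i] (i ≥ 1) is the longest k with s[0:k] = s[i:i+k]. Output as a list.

[35, 3, 2, 1, 0, 1, 0, 2, 1, 0, 0, 1, 0, 1, 0, 0, 0, 0, 0, 2, 1, 0, 0, 0, 4, 4, 4, 6, 3, 2, 1, 0, 3, 2, 1]

Z[0]=35
i=1: fresh scan; Z[1]=3 scan→box=[1,4)
i=2: min(r-i=2, Z[1]=3)=2; Z[2]=2
i=3: min(r-i=1, Z[2]=2)=1; Z[3]=1
i=4: fresh scan; Z[4]=0
i=5: fresh scan; Z[5]=1 scan→box=[5,6)
i=6: fresh scan; Z[6]=0
i=7: fresh scan; Z[7]=2 scan→box=[7,9)
i=8: min(r-i=1, Z[1]=3)=1; Z[8]=1
i=9: fresh scan; Z[9]=0
i=10: fresh scan; Z[10]=0
i=11: fresh scan; Z[11]=1 scan→box=[11,12)
i=12: fresh scan; Z[12]=0
i=13: fresh scan; Z[13]=1 scan→box=[13,14)
i=14: fresh scan; Z[14]=0
i=15: fresh scan; Z[15]=0
i=16: fresh scan; Z[16]=0
i=17: fresh scan; Z[17]=0
i=18: fresh scan; Z[18]=0
i=19: fresh scan; Z[19]=2 scan→box=[19,21)
i=20: min(r-i=1, Z[1]=3)=1; Z[20]=1
i=21: fresh scan; Z[21]=0
i=22: fresh scan; Z[22]=0
i=23: fresh scan; Z[23]=0
i=24: fresh scan; Z[24]=4 scan→box=[24,28)
i=25: min(r-i=3, Z[1]=3)=3; Z[25]=4 scan→box=[25,29)
i=26: min(r-i=3, Z[1]=3)=3; Z[26]=4 scan→box=[26,30)
i=27: min(r-i=3, Z[1]=3)=3; Z[27]=6 scan→box=[27,33)
i=28: min(r-i=5, Z[1]=3)=3; Z[28]=3
i=29: min(r-i=4, Z[2]=2)=2; Z[29]=2
i=30: min(r-i=3, Z[3]=1)=1; Z[30]=1
i=31: min(r-i=2, Z[4]=0)=0; Z[31]=0
i=32: min(r-i=1, Z[5]=1)=1; Z[32]=3 scan→box=[32,35)
i=33: min(r-i=2, Z[1]=3)=2; Z[33]=2
i=34: min(r-i=1, Z[2]=2)=1; Z[34]=1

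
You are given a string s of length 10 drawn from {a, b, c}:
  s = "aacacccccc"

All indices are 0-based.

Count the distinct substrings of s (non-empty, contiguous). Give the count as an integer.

36

sorted suffixes:
  #0 SA[0]=0  'aacacccccc'
  #1 SA[1]=1  'acacccccc'
  #2 SA[2]=3  'acccccc'
  #3 SA[3]=9  'c'
  #4 SA[4]=2  'cacccccc'
  #5 SA[5]=8  'cc'
  #6 SA[6]=7  'ccc'
  #7 SA[7]=6  'cccc'
  #8 SA[8]=5  'ccccc'
  #9 SA[9]=4  'cccccc'

SA = [0, 1, 3, 9, 2, 8, 7, 6, 5, 4]
rank  pair      lcp
   1  s[0:],s[1:]  1  'a'
   2  s[1:],s[3:]  2  'ac'
   3  s[3:],s[9:]  0  ''
   4  s[9:],s[2:]  1  'c'
   5  s[2:],s[8:]  1  'c'
   6  s[8:],s[7:]  2  'cc'
   7  s[7:],s[6:]  3  'ccc'
   8  s[6:],s[5:]  4  'cccc'
   9  s[5:],s[4:]  5  'ccccc'

n(n+1)/2 = 10·11/2 = 55
Σ LCP = 0 + 1 + 2 + 0 + 1 + 1 + 2 + 3 + 4 + 5 = 19
distinct = 55 − 19 = 36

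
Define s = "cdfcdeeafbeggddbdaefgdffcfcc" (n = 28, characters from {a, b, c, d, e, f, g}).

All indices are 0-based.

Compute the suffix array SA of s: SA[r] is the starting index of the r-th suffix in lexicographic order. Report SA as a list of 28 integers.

[17, 7, 15, 9, 27, 26, 3, 0, 24, 16, 14, 13, 4, 1, 21, 6, 5, 18, 10, 8, 25, 2, 23, 22, 19, 12, 20, 11]

rank→(start, suffix):
  0 → (17, 'aefgdffcfcc')
  1 → (7, 'afbeggddbdaefgdffcfcc')
  2 → (15, 'bdaefgdffcfcc')
  3 → (9, 'beggddbdaefgdffcfcc')
  4 → (27, 'c')
  5 → (26, 'cc')
  6 → (3, 'cdeeafbeggddbdaefgdffcfcc')
  7 → (0, 'cdfcdeeafbeggddbdaefgdffcfcc')
  8 → (24, 'cfcc')
  9 → (16, 'daefgdffcfcc')
  10 → (14, 'dbdaefgdffcfcc')
  11 → (13, 'ddbdaefgdffcfcc')
  12 → (4, 'deeafbeggddbdaefgdffcfcc')
  13 → (1, 'dfcdeeafbeggddbdaefgdffcfcc')
  14 → (21, 'dffcfcc')
  15 → (6, 'eafbeggddbdaefgdffcfcc')
  16 → (5, 'eeafbeggddbdaefgdffcfcc')
  17 → (18, 'efgdffcfcc')
  18 → (10, 'eggddbdaefgdffcfcc')
  19 → (8, 'fbeggddbdaefgdffcfcc')
  20 → (25, 'fcc')
  21 → (2, 'fcdeeafbeggddbdaefgdffcfcc')
  22 → (23, 'fcfcc')
  23 → (22, 'ffcfcc')
  24 → (19, 'fgdffcfcc')
  25 → (12, 'gddbdaefgdffcfcc')
  26 → (20, 'gdffcfcc')
  27 → (11, 'ggddbdaefgdffcfcc')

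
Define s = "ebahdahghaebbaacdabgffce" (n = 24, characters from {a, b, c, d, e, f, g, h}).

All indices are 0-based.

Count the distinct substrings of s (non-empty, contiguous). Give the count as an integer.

280

rank→(start, suffix):
  0 → (13, 'aacdabgffce')
  1 → (17, 'abgffce')
  2 → (14, 'acdabgffce')
  3 → (9, 'aebbaacdabgffce')
  4 → (2, 'ahdahghaebbaacdabgffce')
  5 → (5, 'ahghaebbaacdabgffce')
  6 → (12, 'baacdabgffce')
  7 → (1, 'bahdahghaebbaacdabgffce')
  8 → (11, 'bbaacdabgffce')
  9 → (18, 'bgffce')
  10 → (15, 'cdabgffce')
  11 → (22, 'ce')
  12 → (16, 'dabgffce')
  13 → (4, 'dahghaebbaacdabgffce')
  14 → (23, 'e')
  15 → (0, 'ebahdahghaebbaacdabgffce')
  16 → (10, 'ebbaacdabgffce')
  17 → (21, 'fce')
  18 → (20, 'ffce')
  19 → (19, 'gffce')
  20 → (7, 'ghaebbaacdabgffce')
  21 → (8, 'haebbaacdabgffce')
  22 → (3, 'hdahghaebbaacdabgffce')
  23 → (6, 'hghaebbaacdabgffce')

SA = [13, 17, 14, 9, 2, 5, 12, 1, 11, 18, 15, 22, 16, 4, 23, 0, 10, 21, 20, 19, 7, 8, 3, 6]
i: (SA[i-1],SA[i]) lcp shared
  1: (13,17) 1 'a'
  2: (17,14) 1 'a'
  3: (14,9) 1 'a'
  4: (9,2) 1 'a'
  5: (2,5) 2 'ah'
  6: (5,12) 0 ''
  7: (12,1) 2 'ba'
  8: (1,11) 1 'b'
  9: (11,18) 1 'b'
  10: (18,15) 0 ''
  11: (15,22) 1 'c'
  12: (22,16) 0 ''
  13: (16,4) 2 'da'
  14: (4,23) 0 ''
  15: (23,0) 1 'e'
  16: (0,10) 2 'eb'
  17: (10,21) 0 ''
  18: (21,20) 1 'f'
  19: (20,19) 0 ''
  20: (19,7) 1 'g'
  21: (7,8) 0 ''
  22: (8,3) 1 'h'
  23: (3,6) 1 'h'

n(n+1)/2 = 24·25/2 = 300
Σ LCP = 0 + 1 + 1 + 1 + 1 + 2 + 0 + 2 + 1 + 1 + 0 + 1 + 0 + 2 + 0 + 1 + 2 + 0 + 1 + 0 + 1 + 0 + 1 + 1 = 20
distinct = 300 − 20 = 280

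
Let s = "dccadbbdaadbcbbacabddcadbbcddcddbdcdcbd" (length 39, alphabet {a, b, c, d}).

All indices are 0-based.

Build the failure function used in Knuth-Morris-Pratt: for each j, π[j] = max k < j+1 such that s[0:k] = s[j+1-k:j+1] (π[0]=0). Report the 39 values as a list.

π[0] = 0
j=1 s[j]='c': π[1]=0 (border '')
j=2 s[j]='c': π[2]=0 (border '')
j=3 s[j]='a': π[3]=0 (border '')
j=4 s[j]='d': π[4]=1 (border 'd')
j=5 s[j]='b': k: 1→0; π[5]=0 (border '')
j=6 s[j]='b': π[6]=0 (border '')
j=7 s[j]='d': π[7]=1 (border 'd')
j=8 s[j]='a': k: 1→0; π[8]=0 (border '')
j=9 s[j]='a': π[9]=0 (border '')
j=10 s[j]='d': π[10]=1 (border 'd')
j=11 s[j]='b': k: 1→0; π[11]=0 (border '')
j=12 s[j]='c': π[12]=0 (border '')
j=13 s[j]='b': π[13]=0 (border '')
j=14 s[j]='b': π[14]=0 (border '')
j=15 s[j]='a': π[15]=0 (border '')
j=16 s[j]='c': π[16]=0 (border '')
j=17 s[j]='a': π[17]=0 (border '')
j=18 s[j]='b': π[18]=0 (border '')
j=19 s[j]='d': π[19]=1 (border 'd')
j=20 s[j]='d': k: 1→0; π[20]=1 (border 'd')
j=21 s[j]='c': π[21]=2 (border 'dc')
j=22 s[j]='a': k: 2→0; π[22]=0 (border '')
j=23 s[j]='d': π[23]=1 (border 'd')
j=24 s[j]='b': k: 1→0; π[24]=0 (border '')
j=25 s[j]='b': π[25]=0 (border '')
j=26 s[j]='c': π[26]=0 (border '')
j=27 s[j]='d': π[27]=1 (border 'd')
j=28 s[j]='d': k: 1→0; π[28]=1 (border 'd')
j=29 s[j]='c': π[29]=2 (border 'dc')
j=30 s[j]='d': k: 2→0; π[30]=1 (border 'd')
j=31 s[j]='d': k: 1→0; π[31]=1 (border 'd')
j=32 s[j]='b': k: 1→0; π[32]=0 (border '')
j=33 s[j]='d': π[33]=1 (border 'd')
j=34 s[j]='c': π[34]=2 (border 'dc')
j=35 s[j]='d': k: 2→0; π[35]=1 (border 'd')
j=36 s[j]='c': π[36]=2 (border 'dc')
j=37 s[j]='b': k: 2→0; π[37]=0 (border '')
j=38 s[j]='d': π[38]=1 (border 'd')

[0, 0, 0, 0, 1, 0, 0, 1, 0, 0, 1, 0, 0, 0, 0, 0, 0, 0, 0, 1, 1, 2, 0, 1, 0, 0, 0, 1, 1, 2, 1, 1, 0, 1, 2, 1, 2, 0, 1]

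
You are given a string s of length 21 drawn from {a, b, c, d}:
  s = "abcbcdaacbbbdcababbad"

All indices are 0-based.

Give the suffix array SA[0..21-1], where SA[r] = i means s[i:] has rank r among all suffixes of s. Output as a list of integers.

sorted suffixes:
  #0 SA[0]=6  'aacbbbdcababbad'
  #1 SA[1]=14  'ababbad'
  #2 SA[2]=16  'abbad'
  #3 SA[3]=0  'abcbcdaacbbbdcababbad'
  #4 SA[4]=7  'acbbbdcababbad'
  #5 SA[5]=19  'ad'
  #6 SA[6]=15  'babbad'
  #7 SA[7]=18  'bad'
  #8 SA[8]=17  'bbad'
  #9 SA[9]=9  'bbbdcababbad'
  #10 SA[10]=10  'bbdcababbad'
  #11 SA[11]=1  'bcbcdaacbbbdcababbad'
  #12 SA[12]=3  'bcdaacbbbdcababbad'
  #13 SA[13]=11  'bdcababbad'
  #14 SA[14]=13  'cababbad'
  #15 SA[15]=8  'cbbbdcababbad'
  #16 SA[16]=2  'cbcdaacbbbdcababbad'
  #17 SA[17]=4  'cdaacbbbdcababbad'
  #18 SA[18]=20  'd'
  #19 SA[19]=5  'daacbbbdcababbad'
  #20 SA[20]=12  'dcababbad'

[6, 14, 16, 0, 7, 19, 15, 18, 17, 9, 10, 1, 3, 11, 13, 8, 2, 4, 20, 5, 12]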